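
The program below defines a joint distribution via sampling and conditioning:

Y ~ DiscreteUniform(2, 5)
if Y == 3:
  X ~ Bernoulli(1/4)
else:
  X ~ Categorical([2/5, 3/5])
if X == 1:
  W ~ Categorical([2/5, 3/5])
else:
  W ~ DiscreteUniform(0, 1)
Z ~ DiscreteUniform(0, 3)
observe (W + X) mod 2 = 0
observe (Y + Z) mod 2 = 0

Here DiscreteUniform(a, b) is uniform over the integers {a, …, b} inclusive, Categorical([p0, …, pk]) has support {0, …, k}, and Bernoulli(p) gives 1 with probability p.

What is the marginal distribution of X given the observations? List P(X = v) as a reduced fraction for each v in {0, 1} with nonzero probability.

P(X=0) = 65/147, P(X=1) = 82/147

Enumerate traces; 16 have nonzero weight after conditioning:
  (Y=2, X=0, W=0, Z=0) weight 1/80
  (Y=2, X=0, W=0, Z=2) weight 1/80
  (Y=2, X=1, W=1, Z=0) weight 9/400
  (Y=2, X=1, W=1, Z=2) weight 9/400
  (Y=3, X=0, W=0, Z=1) weight 3/128
  (Y=3, X=0, W=0, Z=3) weight 3/128
  (Y=3, X=1, W=1, Z=1) weight 3/320
  (Y=3, X=1, W=1, Z=3) weight 3/320
  … 8 more
Group by X:
  weight(X=0) = 39/320
  weight(X=1) = 123/800
Total weight = 39/320 + 123/800 = 441/1600
P(X=0 | obs) = 39/320 / 441/1600 = 65/147
P(X=1 | obs) = 123/800 / 441/1600 = 82/147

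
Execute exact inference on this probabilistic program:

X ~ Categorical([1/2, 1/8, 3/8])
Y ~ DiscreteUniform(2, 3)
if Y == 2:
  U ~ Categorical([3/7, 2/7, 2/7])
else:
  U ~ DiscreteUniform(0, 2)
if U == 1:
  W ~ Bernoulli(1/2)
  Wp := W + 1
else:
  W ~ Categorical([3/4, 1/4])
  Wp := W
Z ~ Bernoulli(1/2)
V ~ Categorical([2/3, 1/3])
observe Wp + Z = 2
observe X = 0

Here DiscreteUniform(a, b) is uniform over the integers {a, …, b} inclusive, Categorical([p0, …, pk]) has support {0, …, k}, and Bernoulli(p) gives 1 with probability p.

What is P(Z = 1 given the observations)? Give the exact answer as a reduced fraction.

P(Z = 1 | obs) = 55/81

Enumerate traces; 16 have nonzero weight after conditioning:
  (X=0, Y=2, U=0, W=1, Z=1, V=0) weight 1/112
  (X=0, Y=2, U=0, W=1, Z=1, V=1) weight 1/224
  (X=0, Y=2, U=1, W=0, Z=1, V=0) weight 1/84
  (X=0, Y=2, U=1, W=0, Z=1, V=1) weight 1/168
  (X=0, Y=2, U=1, W=1, Z=0, V=0) weight 1/84
  (X=0, Y=2, U=1, W=1, Z=0, V=1) weight 1/168
  (X=0, Y=2, U=2, W=1, Z=1, V=0) weight 1/168
  (X=0, Y=2, U=2, W=1, Z=1, V=1) weight 1/336
  … 8 more
Group by Z:
  weight(Z=0) = 13/336
  weight(Z=1) = 55/672
Total weight = 13/336 + 55/672 = 27/224
P(Z=0 | obs) = 13/336 / 27/224 = 26/81
P(Z=1 | obs) = 55/672 / 27/224 = 55/81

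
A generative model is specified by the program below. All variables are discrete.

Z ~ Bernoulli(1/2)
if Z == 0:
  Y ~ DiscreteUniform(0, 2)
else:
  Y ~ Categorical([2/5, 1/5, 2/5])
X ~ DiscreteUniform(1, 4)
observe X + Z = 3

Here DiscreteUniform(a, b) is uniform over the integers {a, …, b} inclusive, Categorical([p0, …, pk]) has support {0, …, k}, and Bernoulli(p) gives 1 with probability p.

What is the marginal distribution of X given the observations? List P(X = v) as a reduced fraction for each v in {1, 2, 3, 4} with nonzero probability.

P(X=2) = 1/2, P(X=3) = 1/2

Enumerate traces; 6 have nonzero weight after conditioning:
  (Z=0, Y=0, X=3) weight 1/24
  (Z=0, Y=1, X=3) weight 1/24
  (Z=0, Y=2, X=3) weight 1/24
  (Z=1, Y=0, X=2) weight 1/20
  (Z=1, Y=1, X=2) weight 1/40
  (Z=1, Y=2, X=2) weight 1/20
Group by X:
  weight(X=2) = 1/8
  weight(X=3) = 1/8
Total weight = 1/8 + 1/8 = 1/4
P(X=2 | obs) = 1/8 / 1/4 = 1/2
P(X=3 | obs) = 1/8 / 1/4 = 1/2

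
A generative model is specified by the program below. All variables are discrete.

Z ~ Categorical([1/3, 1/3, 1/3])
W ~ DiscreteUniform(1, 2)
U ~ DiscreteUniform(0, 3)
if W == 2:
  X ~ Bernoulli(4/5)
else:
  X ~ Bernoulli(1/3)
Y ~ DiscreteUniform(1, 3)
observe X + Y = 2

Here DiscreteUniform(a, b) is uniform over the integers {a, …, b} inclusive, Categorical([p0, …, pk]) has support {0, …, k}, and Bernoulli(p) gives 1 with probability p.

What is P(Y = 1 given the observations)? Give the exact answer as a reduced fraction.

Enumerate traces; 48 have nonzero weight after conditioning:
  (Z=0, W=1, U=0, X=0, Y=2) weight 1/108
  (Z=0, W=1, U=0, X=1, Y=1) weight 1/216
  (Z=0, W=1, U=1, X=0, Y=2) weight 1/108
  (Z=0, W=1, U=1, X=1, Y=1) weight 1/216
  (Z=0, W=1, U=2, X=0, Y=2) weight 1/108
  (Z=0, W=1, U=2, X=1, Y=1) weight 1/216
  (Z=0, W=1, U=3, X=0, Y=2) weight 1/108
  (Z=0, W=1, U=3, X=1, Y=1) weight 1/216
  … 40 more
Group by Y:
  weight(Y=1) = 17/90
  weight(Y=2) = 13/90
Total weight = 17/90 + 13/90 = 1/3
P(Y=1 | obs) = 17/90 / 1/3 = 17/30
P(Y=2 | obs) = 13/90 / 1/3 = 13/30

P(Y = 1 | obs) = 17/30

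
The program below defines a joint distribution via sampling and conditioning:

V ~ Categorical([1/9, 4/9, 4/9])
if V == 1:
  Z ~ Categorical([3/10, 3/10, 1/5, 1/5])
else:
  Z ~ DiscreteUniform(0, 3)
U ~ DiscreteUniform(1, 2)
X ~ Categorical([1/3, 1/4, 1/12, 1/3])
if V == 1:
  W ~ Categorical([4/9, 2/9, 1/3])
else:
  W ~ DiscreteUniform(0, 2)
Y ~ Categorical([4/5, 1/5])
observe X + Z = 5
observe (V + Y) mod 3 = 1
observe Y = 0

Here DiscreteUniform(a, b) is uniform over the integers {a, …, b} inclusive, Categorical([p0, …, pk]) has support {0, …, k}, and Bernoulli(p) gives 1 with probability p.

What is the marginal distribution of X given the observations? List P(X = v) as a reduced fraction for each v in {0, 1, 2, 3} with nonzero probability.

P(X=2) = 1/5, P(X=3) = 4/5

Enumerate traces; 12 have nonzero weight after conditioning:
  (V=1, Z=2, U=1, X=3, W=0, Y=0) weight 32/6075
  (V=1, Z=2, U=1, X=3, W=1, Y=0) weight 16/6075
  (V=1, Z=2, U=1, X=3, W=2, Y=0) weight 8/2025
  (V=1, Z=2, U=2, X=3, W=0, Y=0) weight 32/6075
  (V=1, Z=2, U=2, X=3, W=1, Y=0) weight 16/6075
  (V=1, Z=2, U=2, X=3, W=2, Y=0) weight 8/2025
  (V=1, Z=3, U=1, X=2, W=0, Y=0) weight 8/6075
  (V=1, Z=3, U=1, X=2, W=1, Y=0) weight 4/6075
  … 4 more
Group by X:
  weight(X=2) = 4/675
  weight(X=3) = 16/675
Total weight = 4/675 + 16/675 = 4/135
P(X=2 | obs) = 4/675 / 4/135 = 1/5
P(X=3 | obs) = 16/675 / 4/135 = 4/5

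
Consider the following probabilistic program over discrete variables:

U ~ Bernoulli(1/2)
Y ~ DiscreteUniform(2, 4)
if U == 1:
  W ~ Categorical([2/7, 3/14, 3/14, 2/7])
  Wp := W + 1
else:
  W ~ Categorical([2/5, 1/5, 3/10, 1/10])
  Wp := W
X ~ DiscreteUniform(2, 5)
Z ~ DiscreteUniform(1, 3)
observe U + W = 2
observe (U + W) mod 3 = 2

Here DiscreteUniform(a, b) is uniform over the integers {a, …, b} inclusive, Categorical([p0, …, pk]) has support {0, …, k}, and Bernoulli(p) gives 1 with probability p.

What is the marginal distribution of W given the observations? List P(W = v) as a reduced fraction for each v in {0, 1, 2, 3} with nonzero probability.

Enumerate traces; 72 have nonzero weight after conditioning:
  (U=0, Y=2, W=2, X=2, Z=1) weight 1/240
  (U=0, Y=2, W=2, X=2, Z=2) weight 1/240
  (U=0, Y=2, W=2, X=2, Z=3) weight 1/240
  (U=0, Y=2, W=2, X=3, Z=1) weight 1/240
  (U=0, Y=2, W=2, X=3, Z=2) weight 1/240
  (U=0, Y=2, W=2, X=3, Z=3) weight 1/240
  (U=0, Y=2, W=2, X=4, Z=1) weight 1/240
  (U=0, Y=2, W=2, X=4, Z=2) weight 1/240
  (U=1, Y=2, W=1, X=2, Z=1) weight 1/336
  … 63 more
Group by W:
  weight(W=1) = 3/28
  weight(W=2) = 3/20
Total weight = 3/28 + 3/20 = 9/35
P(W=1 | obs) = 3/28 / 9/35 = 5/12
P(W=2 | obs) = 3/20 / 9/35 = 7/12

P(W=1) = 5/12, P(W=2) = 7/12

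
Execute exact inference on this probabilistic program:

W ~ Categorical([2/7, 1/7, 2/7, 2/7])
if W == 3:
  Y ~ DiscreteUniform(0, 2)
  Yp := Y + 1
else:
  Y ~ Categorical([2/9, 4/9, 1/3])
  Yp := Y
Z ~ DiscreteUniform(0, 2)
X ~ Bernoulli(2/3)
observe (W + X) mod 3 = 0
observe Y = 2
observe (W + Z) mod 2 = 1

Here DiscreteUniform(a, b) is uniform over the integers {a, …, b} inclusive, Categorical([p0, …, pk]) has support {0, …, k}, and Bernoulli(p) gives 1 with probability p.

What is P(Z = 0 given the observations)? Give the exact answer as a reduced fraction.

Enumerate traces; 4 have nonzero weight after conditioning:
  (W=0, Y=2, Z=1, X=0) weight 2/189
  (W=2, Y=2, Z=1, X=1) weight 4/189
  (W=3, Y=2, Z=0, X=0) weight 2/189
  (W=3, Y=2, Z=2, X=0) weight 2/189
Group by Z:
  weight(Z=0) = 2/189
  weight(Z=1) = 2/63
  weight(Z=2) = 2/189
Total weight = 2/189 + 2/63 + 2/189 = 10/189
P(Z=0 | obs) = 2/189 / 10/189 = 1/5
P(Z=1 | obs) = 2/63 / 10/189 = 3/5
P(Z=2 | obs) = 2/189 / 10/189 = 1/5

P(Z = 0 | obs) = 1/5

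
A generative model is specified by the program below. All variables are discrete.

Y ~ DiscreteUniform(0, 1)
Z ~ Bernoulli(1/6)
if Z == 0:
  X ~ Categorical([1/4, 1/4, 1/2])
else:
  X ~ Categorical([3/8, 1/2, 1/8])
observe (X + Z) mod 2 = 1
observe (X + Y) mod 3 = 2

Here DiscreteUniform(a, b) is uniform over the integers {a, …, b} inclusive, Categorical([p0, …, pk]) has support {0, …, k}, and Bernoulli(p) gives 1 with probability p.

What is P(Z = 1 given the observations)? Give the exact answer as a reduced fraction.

Enumerate traces; 2 have nonzero weight after conditioning:
  (Y=0, Z=1, X=2) weight 1/96
  (Y=1, Z=0, X=1) weight 5/48
Group by Z:
  weight(Z=0) = 5/48
  weight(Z=1) = 1/96
Total weight = 5/48 + 1/96 = 11/96
P(Z=0 | obs) = 5/48 / 11/96 = 10/11
P(Z=1 | obs) = 1/96 / 11/96 = 1/11

P(Z = 1 | obs) = 1/11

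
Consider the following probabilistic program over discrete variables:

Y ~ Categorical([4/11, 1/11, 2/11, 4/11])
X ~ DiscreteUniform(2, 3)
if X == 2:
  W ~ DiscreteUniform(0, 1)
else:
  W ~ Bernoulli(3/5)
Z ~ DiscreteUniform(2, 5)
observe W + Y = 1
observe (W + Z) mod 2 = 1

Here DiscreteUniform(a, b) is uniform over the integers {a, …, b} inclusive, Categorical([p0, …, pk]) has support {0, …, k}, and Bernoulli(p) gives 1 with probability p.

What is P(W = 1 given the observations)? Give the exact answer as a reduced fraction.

Enumerate traces; 8 have nonzero weight after conditioning:
  (Y=0, X=2, W=1, Z=2) weight 1/44
  (Y=0, X=2, W=1, Z=4) weight 1/44
  (Y=0, X=3, W=1, Z=2) weight 3/110
  (Y=0, X=3, W=1, Z=4) weight 3/110
  (Y=1, X=2, W=0, Z=3) weight 1/176
  (Y=1, X=2, W=0, Z=5) weight 1/176
  (Y=1, X=3, W=0, Z=3) weight 1/220
  (Y=1, X=3, W=0, Z=5) weight 1/220
Group by W:
  weight(W=0) = 9/440
  weight(W=1) = 1/10
Total weight = 9/440 + 1/10 = 53/440
P(W=0 | obs) = 9/440 / 53/440 = 9/53
P(W=1 | obs) = 1/10 / 53/440 = 44/53

P(W = 1 | obs) = 44/53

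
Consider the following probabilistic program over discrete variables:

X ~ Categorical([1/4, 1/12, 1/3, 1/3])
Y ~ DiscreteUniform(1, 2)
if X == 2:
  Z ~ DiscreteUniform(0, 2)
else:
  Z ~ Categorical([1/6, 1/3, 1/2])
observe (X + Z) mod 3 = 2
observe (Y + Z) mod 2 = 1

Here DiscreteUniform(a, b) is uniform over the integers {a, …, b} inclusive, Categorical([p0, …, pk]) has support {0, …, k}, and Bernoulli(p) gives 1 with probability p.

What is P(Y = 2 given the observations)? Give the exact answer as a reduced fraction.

P(Y = 2 | obs) = 2/31

Enumerate traces; 4 have nonzero weight after conditioning:
  (X=0, Y=1, Z=2) weight 1/16
  (X=1, Y=2, Z=1) weight 1/72
  (X=2, Y=1, Z=0) weight 1/18
  (X=3, Y=1, Z=2) weight 1/12
Group by Y:
  weight(Y=1) = 29/144
  weight(Y=2) = 1/72
Total weight = 29/144 + 1/72 = 31/144
P(Y=1 | obs) = 29/144 / 31/144 = 29/31
P(Y=2 | obs) = 1/72 / 31/144 = 2/31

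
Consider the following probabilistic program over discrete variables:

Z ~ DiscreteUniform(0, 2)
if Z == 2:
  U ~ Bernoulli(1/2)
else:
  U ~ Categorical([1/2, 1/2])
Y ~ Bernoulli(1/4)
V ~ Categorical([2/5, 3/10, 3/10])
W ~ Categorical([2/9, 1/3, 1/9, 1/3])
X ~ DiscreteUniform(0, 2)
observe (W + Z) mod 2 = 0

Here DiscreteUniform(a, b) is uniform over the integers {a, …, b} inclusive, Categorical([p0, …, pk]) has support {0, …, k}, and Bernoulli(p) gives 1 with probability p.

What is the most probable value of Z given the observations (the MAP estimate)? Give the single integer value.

Enumerate traces; 216 have nonzero weight after conditioning:
  (Z=0, U=0, Y=0, V=0, W=0, X=0) weight 1/270
  (Z=0, U=0, Y=0, V=0, W=0, X=1) weight 1/270
  (Z=0, U=0, Y=0, V=0, W=0, X=2) weight 1/270
  (Z=0, U=0, Y=0, V=0, W=2, X=0) weight 1/540
  (Z=0, U=0, Y=0, V=0, W=2, X=1) weight 1/540
  (Z=0, U=0, Y=0, V=0, W=2, X=2) weight 1/540
  (Z=0, U=0, Y=0, V=1, W=0, X=0) weight 1/360
  (Z=0, U=0, Y=0, V=1, W=0, X=1) weight 1/360
  (Z=1, U=0, Y=0, V=0, W=1, X=0) weight 1/180
  (Z=2, U=0, Y=0, V=0, W=0, X=0) weight 1/270
  … 206 more
Group by Z:
  weight(Z=0) = 1/9
  weight(Z=1) = 2/9
  weight(Z=2) = 1/9
Total weight = 1/9 + 2/9 + 1/9 = 4/9
P(Z=0 | obs) = 1/9 / 4/9 = 1/4
P(Z=1 | obs) = 2/9 / 4/9 = 1/2
P(Z=2 | obs) = 1/9 / 4/9 = 1/4
argmax = 1

argmax_v P(Z = v | obs) = 1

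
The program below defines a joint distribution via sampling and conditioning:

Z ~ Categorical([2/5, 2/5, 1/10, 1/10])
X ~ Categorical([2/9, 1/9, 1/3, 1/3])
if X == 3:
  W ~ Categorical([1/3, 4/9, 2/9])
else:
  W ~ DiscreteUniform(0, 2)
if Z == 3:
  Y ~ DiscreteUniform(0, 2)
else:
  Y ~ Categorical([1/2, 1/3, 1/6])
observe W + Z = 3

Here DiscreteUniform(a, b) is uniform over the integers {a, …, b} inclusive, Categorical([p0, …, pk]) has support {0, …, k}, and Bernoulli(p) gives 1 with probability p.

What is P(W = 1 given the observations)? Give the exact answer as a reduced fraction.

Enumerate traces; 36 have nonzero weight after conditioning:
  (Z=1, X=0, W=2, Y=0) weight 2/135
  (Z=1, X=0, W=2, Y=1) weight 4/405
  (Z=1, X=0, W=2, Y=2) weight 2/405
  (Z=1, X=1, W=2, Y=0) weight 1/135
  (Z=1, X=1, W=2, Y=1) weight 2/405
  (Z=1, X=1, W=2, Y=2) weight 1/405
  (Z=1, X=2, W=2, Y=0) weight 1/45
  (Z=1, X=2, W=2, Y=1) weight 2/135
  (Z=2, X=0, W=1, Y=0) weight 1/270
  (Z=3, X=0, W=0, Y=0) weight 1/405
  … 26 more
Group by W:
  weight(W=0) = 1/30
  weight(W=1) = 1/27
  weight(W=2) = 16/135
Total weight = 1/30 + 1/27 + 16/135 = 17/90
P(W=0 | obs) = 1/30 / 17/90 = 3/17
P(W=1 | obs) = 1/27 / 17/90 = 10/51
P(W=2 | obs) = 16/135 / 17/90 = 32/51

P(W = 1 | obs) = 10/51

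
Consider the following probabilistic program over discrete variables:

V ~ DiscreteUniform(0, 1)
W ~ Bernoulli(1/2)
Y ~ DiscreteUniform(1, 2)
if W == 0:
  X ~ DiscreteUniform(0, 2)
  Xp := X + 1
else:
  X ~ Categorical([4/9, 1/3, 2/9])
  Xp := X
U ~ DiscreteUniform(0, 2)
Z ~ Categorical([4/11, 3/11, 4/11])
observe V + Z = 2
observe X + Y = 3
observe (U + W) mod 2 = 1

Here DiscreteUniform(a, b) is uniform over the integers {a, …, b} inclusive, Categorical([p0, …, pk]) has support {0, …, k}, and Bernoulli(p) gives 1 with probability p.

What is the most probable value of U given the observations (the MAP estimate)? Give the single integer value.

Enumerate traces; 12 have nonzero weight after conditioning:
  (V=0, W=0, Y=1, X=2, U=1, Z=2) weight 1/198
  (V=0, W=0, Y=2, X=1, U=1, Z=2) weight 1/198
  (V=0, W=1, Y=1, X=2, U=0, Z=2) weight 1/297
  (V=0, W=1, Y=1, X=2, U=2, Z=2) weight 1/297
  (V=0, W=1, Y=2, X=1, U=0, Z=2) weight 1/198
  (V=0, W=1, Y=2, X=1, U=2, Z=2) weight 1/198
  (V=1, W=0, Y=1, X=2, U=1, Z=1) weight 1/264
  (V=1, W=0, Y=2, X=1, U=1, Z=1) weight 1/264
  … 4 more
Group by U:
  weight(U=0) = 35/2376
  weight(U=1) = 7/396
  weight(U=2) = 35/2376
Total weight = 35/2376 + 7/396 + 35/2376 = 14/297
P(U=0 | obs) = 35/2376 / 14/297 = 5/16
P(U=1 | obs) = 7/396 / 14/297 = 3/8
P(U=2 | obs) = 35/2376 / 14/297 = 5/16
argmax = 1

argmax_v P(U = v | obs) = 1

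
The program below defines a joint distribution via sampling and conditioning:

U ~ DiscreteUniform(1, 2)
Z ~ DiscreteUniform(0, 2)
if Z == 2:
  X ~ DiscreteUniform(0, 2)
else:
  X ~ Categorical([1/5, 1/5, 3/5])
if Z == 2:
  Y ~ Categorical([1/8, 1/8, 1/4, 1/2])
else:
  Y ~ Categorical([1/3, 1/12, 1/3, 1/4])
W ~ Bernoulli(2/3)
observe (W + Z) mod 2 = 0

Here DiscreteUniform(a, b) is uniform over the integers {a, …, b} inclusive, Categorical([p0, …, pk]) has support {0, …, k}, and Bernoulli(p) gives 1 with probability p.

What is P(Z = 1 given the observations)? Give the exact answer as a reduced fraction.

P(Z = 1 | obs) = 1/2

Enumerate traces; 72 have nonzero weight after conditioning:
  (U=1, Z=0, X=0, Y=0, W=0) weight 1/270
  (U=1, Z=0, X=0, Y=1, W=0) weight 1/1080
  (U=1, Z=0, X=0, Y=2, W=0) weight 1/270
  (U=1, Z=0, X=0, Y=3, W=0) weight 1/360
  (U=1, Z=0, X=1, Y=0, W=0) weight 1/270
  (U=1, Z=0, X=1, Y=1, W=0) weight 1/1080
  (U=1, Z=0, X=1, Y=2, W=0) weight 1/270
  (U=1, Z=0, X=1, Y=3, W=0) weight 1/360
  (U=1, Z=1, X=0, Y=0, W=1) weight 1/135
  (U=1, Z=2, X=0, Y=0, W=0) weight 1/432
  … 62 more
Group by Z:
  weight(Z=0) = 1/9
  weight(Z=1) = 2/9
  weight(Z=2) = 1/9
Total weight = 1/9 + 2/9 + 1/9 = 4/9
P(Z=0 | obs) = 1/9 / 4/9 = 1/4
P(Z=1 | obs) = 2/9 / 4/9 = 1/2
P(Z=2 | obs) = 1/9 / 4/9 = 1/4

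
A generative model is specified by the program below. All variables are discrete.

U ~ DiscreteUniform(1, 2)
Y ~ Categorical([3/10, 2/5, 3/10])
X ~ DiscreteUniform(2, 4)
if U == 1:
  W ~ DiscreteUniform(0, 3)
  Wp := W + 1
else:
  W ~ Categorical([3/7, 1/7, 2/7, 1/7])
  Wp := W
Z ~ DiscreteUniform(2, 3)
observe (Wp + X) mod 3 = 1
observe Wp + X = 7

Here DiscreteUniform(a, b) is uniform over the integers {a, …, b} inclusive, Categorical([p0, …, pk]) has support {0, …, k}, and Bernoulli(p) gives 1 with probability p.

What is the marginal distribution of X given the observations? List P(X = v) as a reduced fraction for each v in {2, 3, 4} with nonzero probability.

P(X=3) = 7/18, P(X=4) = 11/18

Enumerate traces; 18 have nonzero weight after conditioning:
  (U=1, Y=0, X=3, W=3, Z=2) weight 1/160
  (U=1, Y=0, X=3, W=3, Z=3) weight 1/160
  (U=1, Y=0, X=4, W=2, Z=2) weight 1/160
  (U=1, Y=0, X=4, W=2, Z=3) weight 1/160
  (U=1, Y=1, X=3, W=3, Z=2) weight 1/120
  (U=1, Y=1, X=3, W=3, Z=3) weight 1/120
  (U=1, Y=1, X=4, W=2, Z=2) weight 1/120
  (U=1, Y=1, X=4, W=2, Z=3) weight 1/120
  … 10 more
Group by X:
  weight(X=3) = 1/24
  weight(X=4) = 11/168
Total weight = 1/24 + 11/168 = 3/28
P(X=3 | obs) = 1/24 / 3/28 = 7/18
P(X=4 | obs) = 11/168 / 3/28 = 11/18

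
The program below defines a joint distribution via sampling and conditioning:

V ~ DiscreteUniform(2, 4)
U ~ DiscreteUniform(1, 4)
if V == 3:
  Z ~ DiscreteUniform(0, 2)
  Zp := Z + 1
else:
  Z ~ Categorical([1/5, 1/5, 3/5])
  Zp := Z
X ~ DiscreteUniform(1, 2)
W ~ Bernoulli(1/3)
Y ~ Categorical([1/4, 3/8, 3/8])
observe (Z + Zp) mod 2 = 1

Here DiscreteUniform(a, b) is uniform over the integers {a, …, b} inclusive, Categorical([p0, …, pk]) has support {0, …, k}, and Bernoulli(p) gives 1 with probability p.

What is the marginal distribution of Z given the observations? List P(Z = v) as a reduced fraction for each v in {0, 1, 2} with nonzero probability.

P(Z=0) = 1/3, P(Z=1) = 1/3, P(Z=2) = 1/3

Enumerate traces; 144 have nonzero weight after conditioning:
  (V=3, U=1, Z=0, X=1, W=0, Y=0) weight 1/432
  (V=3, U=1, Z=0, X=1, W=0, Y=1) weight 1/288
  (V=3, U=1, Z=0, X=1, W=0, Y=2) weight 1/288
  (V=3, U=1, Z=0, X=1, W=1, Y=0) weight 1/864
  (V=3, U=1, Z=0, X=1, W=1, Y=1) weight 1/576
  (V=3, U=1, Z=0, X=1, W=1, Y=2) weight 1/576
  (V=3, U=1, Z=0, X=2, W=0, Y=0) weight 1/432
  (V=3, U=1, Z=0, X=2, W=0, Y=1) weight 1/288
  (V=3, U=1, Z=1, X=1, W=0, Y=0) weight 1/432
  (V=3, U=1, Z=2, X=1, W=0, Y=0) weight 1/432
  … 134 more
Group by Z:
  weight(Z=0) = 1/9
  weight(Z=1) = 1/9
  weight(Z=2) = 1/9
Total weight = 1/9 + 1/9 + 1/9 = 1/3
P(Z=0 | obs) = 1/9 / 1/3 = 1/3
P(Z=1 | obs) = 1/9 / 1/3 = 1/3
P(Z=2 | obs) = 1/9 / 1/3 = 1/3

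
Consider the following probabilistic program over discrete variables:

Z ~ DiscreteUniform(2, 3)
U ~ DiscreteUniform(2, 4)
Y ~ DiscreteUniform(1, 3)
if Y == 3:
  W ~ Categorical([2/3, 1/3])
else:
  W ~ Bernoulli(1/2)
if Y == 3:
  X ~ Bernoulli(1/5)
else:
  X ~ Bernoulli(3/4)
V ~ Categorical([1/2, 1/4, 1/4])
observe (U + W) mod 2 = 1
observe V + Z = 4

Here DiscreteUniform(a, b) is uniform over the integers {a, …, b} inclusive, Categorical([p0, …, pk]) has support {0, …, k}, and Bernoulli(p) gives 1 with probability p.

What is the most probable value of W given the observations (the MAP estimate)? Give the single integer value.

argmax_v P(W = v | obs) = 1

Enumerate traces; 36 have nonzero weight after conditioning:
  (Z=2, U=2, Y=1, W=1, X=0, V=2) weight 1/576
  (Z=2, U=2, Y=1, W=1, X=1, V=2) weight 1/192
  (Z=2, U=2, Y=2, W=1, X=0, V=2) weight 1/576
  (Z=2, U=2, Y=2, W=1, X=1, V=2) weight 1/192
  (Z=2, U=2, Y=3, W=1, X=0, V=2) weight 1/270
  (Z=2, U=2, Y=3, W=1, X=1, V=2) weight 1/1080
  (Z=2, U=3, Y=1, W=0, X=0, V=2) weight 1/576
  (Z=2, U=3, Y=1, W=0, X=1, V=2) weight 1/192
  … 28 more
Group by W:
  weight(W=0) = 5/108
  weight(W=1) = 2/27
Total weight = 5/108 + 2/27 = 13/108
P(W=0 | obs) = 5/108 / 13/108 = 5/13
P(W=1 | obs) = 2/27 / 13/108 = 8/13
argmax = 1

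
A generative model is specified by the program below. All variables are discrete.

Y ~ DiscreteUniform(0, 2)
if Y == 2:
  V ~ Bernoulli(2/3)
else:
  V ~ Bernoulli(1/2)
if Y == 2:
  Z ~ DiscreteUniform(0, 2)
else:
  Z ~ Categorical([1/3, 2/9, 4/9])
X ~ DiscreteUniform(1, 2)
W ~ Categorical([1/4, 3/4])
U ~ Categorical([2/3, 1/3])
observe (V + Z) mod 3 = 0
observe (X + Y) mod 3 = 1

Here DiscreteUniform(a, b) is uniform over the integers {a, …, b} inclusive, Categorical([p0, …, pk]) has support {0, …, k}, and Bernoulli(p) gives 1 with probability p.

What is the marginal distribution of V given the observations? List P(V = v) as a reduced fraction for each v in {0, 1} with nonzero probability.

Enumerate traces; 16 have nonzero weight after conditioning:
  (Y=0, V=0, Z=0, X=1, W=0, U=0) weight 1/216
  (Y=0, V=0, Z=0, X=1, W=0, U=1) weight 1/432
  (Y=0, V=0, Z=0, X=1, W=1, U=0) weight 1/72
  (Y=0, V=0, Z=0, X=1, W=1, U=1) weight 1/144
  (Y=0, V=1, Z=2, X=1, W=0, U=0) weight 1/162
  (Y=0, V=1, Z=2, X=1, W=0, U=1) weight 1/324
  (Y=0, V=1, Z=2, X=1, W=1, U=0) weight 1/54
  (Y=0, V=1, Z=2, X=1, W=1, U=1) weight 1/108
  … 8 more
Group by V:
  weight(V=0) = 5/108
  weight(V=1) = 2/27
Total weight = 5/108 + 2/27 = 13/108
P(V=0 | obs) = 5/108 / 13/108 = 5/13
P(V=1 | obs) = 2/27 / 13/108 = 8/13

P(V=0) = 5/13, P(V=1) = 8/13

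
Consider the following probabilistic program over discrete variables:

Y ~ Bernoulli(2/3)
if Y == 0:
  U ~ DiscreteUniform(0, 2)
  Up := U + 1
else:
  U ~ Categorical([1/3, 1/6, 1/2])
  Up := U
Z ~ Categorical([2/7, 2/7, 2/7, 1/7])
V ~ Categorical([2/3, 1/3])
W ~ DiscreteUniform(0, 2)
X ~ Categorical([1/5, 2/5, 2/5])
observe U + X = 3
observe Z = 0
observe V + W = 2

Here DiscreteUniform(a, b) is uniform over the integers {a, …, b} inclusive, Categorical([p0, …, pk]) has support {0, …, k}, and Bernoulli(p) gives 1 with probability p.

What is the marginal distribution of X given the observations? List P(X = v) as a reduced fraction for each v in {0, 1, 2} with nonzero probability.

P(X=1) = 2/3, P(X=2) = 1/3

Enumerate traces; 8 have nonzero weight after conditioning:
  (Y=0, U=1, Z=0, V=0, W=2, X=2) weight 8/2835
  (Y=0, U=1, Z=0, V=1, W=1, X=2) weight 4/2835
  (Y=0, U=2, Z=0, V=0, W=2, X=1) weight 8/2835
  (Y=0, U=2, Z=0, V=1, W=1, X=1) weight 4/2835
  (Y=1, U=1, Z=0, V=0, W=2, X=2) weight 8/2835
  (Y=1, U=1, Z=0, V=1, W=1, X=2) weight 4/2835
  (Y=1, U=2, Z=0, V=0, W=2, X=1) weight 8/945
  (Y=1, U=2, Z=0, V=1, W=1, X=1) weight 4/945
Group by X:
  weight(X=1) = 16/945
  weight(X=2) = 8/945
Total weight = 16/945 + 8/945 = 8/315
P(X=1 | obs) = 16/945 / 8/315 = 2/3
P(X=2 | obs) = 8/945 / 8/315 = 1/3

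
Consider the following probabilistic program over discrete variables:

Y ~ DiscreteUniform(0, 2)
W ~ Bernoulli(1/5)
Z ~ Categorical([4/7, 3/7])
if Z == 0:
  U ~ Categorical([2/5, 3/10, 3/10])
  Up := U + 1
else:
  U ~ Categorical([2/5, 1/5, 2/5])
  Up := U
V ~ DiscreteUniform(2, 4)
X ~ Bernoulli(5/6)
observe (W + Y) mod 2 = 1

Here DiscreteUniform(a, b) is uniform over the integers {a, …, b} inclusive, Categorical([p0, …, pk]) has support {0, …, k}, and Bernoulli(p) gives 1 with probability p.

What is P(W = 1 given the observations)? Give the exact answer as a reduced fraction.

P(W = 1 | obs) = 1/3

Enumerate traces; 108 have nonzero weight after conditioning:
  (Y=0, W=1, Z=0, U=0, V=2, X=0) weight 4/4725
  (Y=0, W=1, Z=0, U=0, V=2, X=1) weight 4/945
  (Y=0, W=1, Z=0, U=0, V=3, X=0) weight 4/4725
  (Y=0, W=1, Z=0, U=0, V=3, X=1) weight 4/945
  (Y=0, W=1, Z=0, U=0, V=4, X=0) weight 4/4725
  (Y=0, W=1, Z=0, U=0, V=4, X=1) weight 4/945
  (Y=0, W=1, Z=0, U=1, V=2, X=0) weight 1/1575
  (Y=0, W=1, Z=0, U=1, V=2, X=1) weight 1/315
  (Y=1, W=0, Z=0, U=0, V=2, X=0) weight 16/4725
  … 99 more
Group by W:
  weight(W=0) = 4/15
  weight(W=1) = 2/15
Total weight = 4/15 + 2/15 = 2/5
P(W=0 | obs) = 4/15 / 2/5 = 2/3
P(W=1 | obs) = 2/15 / 2/5 = 1/3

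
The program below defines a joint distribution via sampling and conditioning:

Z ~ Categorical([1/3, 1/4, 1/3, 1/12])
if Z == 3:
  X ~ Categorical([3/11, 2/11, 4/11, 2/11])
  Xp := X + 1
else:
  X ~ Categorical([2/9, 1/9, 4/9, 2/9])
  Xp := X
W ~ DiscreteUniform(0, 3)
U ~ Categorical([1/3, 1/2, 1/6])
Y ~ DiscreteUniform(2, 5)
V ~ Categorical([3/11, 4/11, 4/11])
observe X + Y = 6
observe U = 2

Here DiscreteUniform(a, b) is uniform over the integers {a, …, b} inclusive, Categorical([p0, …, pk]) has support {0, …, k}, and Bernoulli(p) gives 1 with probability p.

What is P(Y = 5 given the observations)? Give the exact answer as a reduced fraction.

P(Y = 5 | obs) = 139/919

Enumerate traces; 144 have nonzero weight after conditioning:
  (Z=0, X=1, W=0, U=2, Y=5, V=0) weight 1/9504
  (Z=0, X=1, W=0, U=2, Y=5, V=1) weight 1/7128
  (Z=0, X=1, W=0, U=2, Y=5, V=2) weight 1/7128
  (Z=0, X=1, W=1, U=2, Y=5, V=0) weight 1/9504
  (Z=0, X=1, W=1, U=2, Y=5, V=1) weight 1/7128
  (Z=0, X=1, W=1, U=2, Y=5, V=2) weight 1/7128
  (Z=0, X=1, W=2, U=2, Y=5, V=0) weight 1/9504
  (Z=0, X=1, W=2, U=2, Y=5, V=1) weight 1/7128
  (Z=0, X=2, W=0, U=2, Y=4, V=0) weight 1/2376
  (Z=0, X=3, W=0, U=2, Y=3, V=0) weight 1/4752
  … 134 more
Group by Y:
  weight(Y=3) = 65/7128
  weight(Y=4) = 65/3564
  weight(Y=5) = 139/28512
Total weight = 65/7128 + 65/3564 + 139/28512 = 919/28512
P(Y=3 | obs) = 65/7128 / 919/28512 = 260/919
P(Y=4 | obs) = 65/3564 / 919/28512 = 520/919
P(Y=5 | obs) = 139/28512 / 919/28512 = 139/919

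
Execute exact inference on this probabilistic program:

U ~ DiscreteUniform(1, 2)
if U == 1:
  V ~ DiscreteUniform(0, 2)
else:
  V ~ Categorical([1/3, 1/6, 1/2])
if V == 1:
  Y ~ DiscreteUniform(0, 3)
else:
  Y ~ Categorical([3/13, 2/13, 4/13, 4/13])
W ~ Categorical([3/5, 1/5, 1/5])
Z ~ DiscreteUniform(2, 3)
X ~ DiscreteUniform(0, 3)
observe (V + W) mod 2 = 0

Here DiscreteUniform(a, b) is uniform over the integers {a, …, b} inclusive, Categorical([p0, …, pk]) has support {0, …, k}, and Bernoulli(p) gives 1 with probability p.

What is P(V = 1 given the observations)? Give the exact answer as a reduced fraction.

Enumerate traces; 320 have nonzero weight after conditioning:
  (U=1, V=0, Y=0, W=0, Z=2, X=0) weight 3/1040
  (U=1, V=0, Y=0, W=0, Z=2, X=1) weight 3/1040
  (U=1, V=0, Y=0, W=0, Z=2, X=2) weight 3/1040
  (U=1, V=0, Y=0, W=0, Z=2, X=3) weight 3/1040
  (U=1, V=0, Y=0, W=0, Z=3, X=0) weight 3/1040
  (U=1, V=0, Y=0, W=0, Z=3, X=1) weight 3/1040
  (U=1, V=0, Y=0, W=0, Z=3, X=2) weight 3/1040
  (U=1, V=0, Y=0, W=0, Z=3, X=3) weight 3/1040
  (U=1, V=1, Y=0, W=1, Z=2, X=0) weight 1/960
  (U=1, V=2, Y=0, W=0, Z=2, X=0) weight 3/1040
  … 310 more
Group by V:
  weight(V=0) = 4/15
  weight(V=1) = 1/20
  weight(V=2) = 1/3
Total weight = 4/15 + 1/20 + 1/3 = 13/20
P(V=0 | obs) = 4/15 / 13/20 = 16/39
P(V=1 | obs) = 1/20 / 13/20 = 1/13
P(V=2 | obs) = 1/3 / 13/20 = 20/39

P(V = 1 | obs) = 1/13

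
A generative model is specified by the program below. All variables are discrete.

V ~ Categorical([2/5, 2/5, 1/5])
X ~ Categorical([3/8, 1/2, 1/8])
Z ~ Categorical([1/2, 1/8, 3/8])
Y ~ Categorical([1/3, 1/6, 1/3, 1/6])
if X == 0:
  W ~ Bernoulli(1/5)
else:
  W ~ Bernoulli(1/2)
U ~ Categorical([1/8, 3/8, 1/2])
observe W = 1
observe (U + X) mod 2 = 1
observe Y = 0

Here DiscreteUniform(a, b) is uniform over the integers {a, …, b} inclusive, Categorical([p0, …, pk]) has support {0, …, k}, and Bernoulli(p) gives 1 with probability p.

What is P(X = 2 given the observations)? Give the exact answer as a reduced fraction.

P(X = 2 | obs) = 15/133

Enumerate traces; 36 have nonzero weight after conditioning:
  (V=0, X=0, Z=0, Y=0, W=1, U=1) weight 3/1600
  (V=0, X=0, Z=1, Y=0, W=1, U=1) weight 3/6400
  (V=0, X=0, Z=2, Y=0, W=1, U=1) weight 9/6400
  (V=0, X=1, Z=0, Y=0, W=1, U=0) weight 1/480
  (V=0, X=1, Z=0, Y=0, W=1, U=2) weight 1/120
  (V=0, X=1, Z=1, Y=0, W=1, U=0) weight 1/1920
  (V=0, X=1, Z=1, Y=0, W=1, U=2) weight 1/480
  (V=0, X=1, Z=2, Y=0, W=1, U=0) weight 1/640
  (V=0, X=2, Z=0, Y=0, W=1, U=1) weight 1/640
  … 27 more
Group by X:
  weight(X=0) = 3/320
  weight(X=1) = 5/96
  weight(X=2) = 1/128
Total weight = 3/320 + 5/96 + 1/128 = 133/1920
P(X=0 | obs) = 3/320 / 133/1920 = 18/133
P(X=1 | obs) = 5/96 / 133/1920 = 100/133
P(X=2 | obs) = 1/128 / 133/1920 = 15/133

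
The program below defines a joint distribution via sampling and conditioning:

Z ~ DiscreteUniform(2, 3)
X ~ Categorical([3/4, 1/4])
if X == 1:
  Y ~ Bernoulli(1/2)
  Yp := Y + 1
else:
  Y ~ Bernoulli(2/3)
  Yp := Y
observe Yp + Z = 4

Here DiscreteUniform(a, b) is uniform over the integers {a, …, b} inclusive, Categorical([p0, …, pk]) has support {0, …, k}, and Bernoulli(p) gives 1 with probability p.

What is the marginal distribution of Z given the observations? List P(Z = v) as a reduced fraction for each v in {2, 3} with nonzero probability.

P(Z=2) = 1/6, P(Z=3) = 5/6

Enumerate traces; 3 have nonzero weight after conditioning:
  (Z=2, X=1, Y=1) weight 1/16
  (Z=3, X=0, Y=1) weight 1/4
  (Z=3, X=1, Y=0) weight 1/16
Group by Z:
  weight(Z=2) = 1/16
  weight(Z=3) = 5/16
Total weight = 1/16 + 5/16 = 3/8
P(Z=2 | obs) = 1/16 / 3/8 = 1/6
P(Z=3 | obs) = 5/16 / 3/8 = 5/6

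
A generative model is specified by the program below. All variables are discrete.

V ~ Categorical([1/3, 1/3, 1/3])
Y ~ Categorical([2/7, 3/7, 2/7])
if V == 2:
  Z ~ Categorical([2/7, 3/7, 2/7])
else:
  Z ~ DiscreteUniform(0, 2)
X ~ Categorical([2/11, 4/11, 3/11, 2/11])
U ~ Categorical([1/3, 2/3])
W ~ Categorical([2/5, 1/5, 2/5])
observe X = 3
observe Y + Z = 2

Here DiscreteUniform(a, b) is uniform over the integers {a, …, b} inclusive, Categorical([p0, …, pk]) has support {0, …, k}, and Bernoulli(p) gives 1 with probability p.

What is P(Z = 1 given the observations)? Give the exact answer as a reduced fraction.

P(Z = 1 | obs) = 69/149

Enumerate traces; 54 have nonzero weight after conditioning:
  (V=0, Y=0, Z=2, X=3, U=0, W=0) weight 8/10395
  (V=0, Y=0, Z=2, X=3, U=0, W=1) weight 4/10395
  (V=0, Y=0, Z=2, X=3, U=0, W=2) weight 8/10395
  (V=0, Y=0, Z=2, X=3, U=1, W=0) weight 16/10395
  (V=0, Y=0, Z=2, X=3, U=1, W=1) weight 8/10395
  (V=0, Y=0, Z=2, X=3, U=1, W=2) weight 16/10395
  (V=0, Y=1, Z=1, X=3, U=0, W=0) weight 4/3465
  (V=0, Y=1, Z=1, X=3, U=0, W=1) weight 2/3465
  (V=0, Y=2, Z=0, X=3, U=0, W=0) weight 8/10395
  … 45 more
Group by Z:
  weight(Z=0) = 80/4851
  weight(Z=1) = 46/1617
  weight(Z=2) = 80/4851
Total weight = 80/4851 + 46/1617 + 80/4851 = 298/4851
P(Z=0 | obs) = 80/4851 / 298/4851 = 40/149
P(Z=1 | obs) = 46/1617 / 298/4851 = 69/149
P(Z=2 | obs) = 80/4851 / 298/4851 = 40/149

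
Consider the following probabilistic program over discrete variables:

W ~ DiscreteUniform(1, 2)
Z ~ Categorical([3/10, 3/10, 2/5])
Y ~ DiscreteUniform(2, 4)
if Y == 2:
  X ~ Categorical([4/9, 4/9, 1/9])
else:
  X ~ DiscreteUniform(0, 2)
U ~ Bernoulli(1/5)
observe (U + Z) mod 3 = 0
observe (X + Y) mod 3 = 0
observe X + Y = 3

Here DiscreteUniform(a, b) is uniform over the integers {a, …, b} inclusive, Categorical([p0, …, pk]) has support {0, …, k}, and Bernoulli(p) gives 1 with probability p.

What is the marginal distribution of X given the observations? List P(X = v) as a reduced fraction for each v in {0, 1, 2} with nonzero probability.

Enumerate traces; 8 have nonzero weight after conditioning:
  (W=1, Z=0, Y=2, X=1, U=0) weight 4/225
  (W=1, Z=0, Y=3, X=0, U=0) weight 1/75
  (W=1, Z=2, Y=2, X=1, U=1) weight 4/675
  (W=1, Z=2, Y=3, X=0, U=1) weight 1/225
  (W=2, Z=0, Y=2, X=1, U=0) weight 4/225
  (W=2, Z=0, Y=3, X=0, U=0) weight 1/75
  (W=2, Z=2, Y=2, X=1, U=1) weight 4/675
  (W=2, Z=2, Y=3, X=0, U=1) weight 1/225
Group by X:
  weight(X=0) = 8/225
  weight(X=1) = 32/675
Total weight = 8/225 + 32/675 = 56/675
P(X=0 | obs) = 8/225 / 56/675 = 3/7
P(X=1 | obs) = 32/675 / 56/675 = 4/7

P(X=0) = 3/7, P(X=1) = 4/7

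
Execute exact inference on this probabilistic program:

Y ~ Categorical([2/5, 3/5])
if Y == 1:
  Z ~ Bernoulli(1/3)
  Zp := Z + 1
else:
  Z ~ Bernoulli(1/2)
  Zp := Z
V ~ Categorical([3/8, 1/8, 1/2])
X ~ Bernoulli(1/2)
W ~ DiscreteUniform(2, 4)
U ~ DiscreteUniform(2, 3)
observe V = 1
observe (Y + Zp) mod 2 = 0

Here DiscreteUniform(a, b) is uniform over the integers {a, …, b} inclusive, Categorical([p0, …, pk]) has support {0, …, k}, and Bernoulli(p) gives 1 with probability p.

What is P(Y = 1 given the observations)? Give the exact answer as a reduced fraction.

Enumerate traces; 24 have nonzero weight after conditioning:
  (Y=0, Z=0, V=1, X=0, W=2, U=2) weight 1/480
  (Y=0, Z=0, V=1, X=0, W=2, U=3) weight 1/480
  (Y=0, Z=0, V=1, X=0, W=3, U=2) weight 1/480
  (Y=0, Z=0, V=1, X=0, W=3, U=3) weight 1/480
  (Y=0, Z=0, V=1, X=0, W=4, U=2) weight 1/480
  (Y=0, Z=0, V=1, X=0, W=4, U=3) weight 1/480
  (Y=0, Z=0, V=1, X=1, W=2, U=2) weight 1/480
  (Y=0, Z=0, V=1, X=1, W=2, U=3) weight 1/480
  (Y=1, Z=0, V=1, X=0, W=2, U=2) weight 1/240
  … 15 more
Group by Y:
  weight(Y=0) = 1/40
  weight(Y=1) = 1/20
Total weight = 1/40 + 1/20 = 3/40
P(Y=0 | obs) = 1/40 / 3/40 = 1/3
P(Y=1 | obs) = 1/20 / 3/40 = 2/3

P(Y = 1 | obs) = 2/3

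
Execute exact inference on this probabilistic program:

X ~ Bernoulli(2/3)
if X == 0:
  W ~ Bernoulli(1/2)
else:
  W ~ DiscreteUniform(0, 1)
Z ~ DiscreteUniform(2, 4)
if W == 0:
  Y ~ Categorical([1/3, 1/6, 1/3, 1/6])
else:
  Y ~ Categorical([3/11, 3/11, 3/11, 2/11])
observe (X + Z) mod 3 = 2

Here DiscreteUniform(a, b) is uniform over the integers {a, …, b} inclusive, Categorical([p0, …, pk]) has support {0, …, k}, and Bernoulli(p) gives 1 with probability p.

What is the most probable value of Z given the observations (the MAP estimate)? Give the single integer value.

Enumerate traces; 16 have nonzero weight after conditioning:
  (X=0, W=0, Z=2, Y=0) weight 1/54
  (X=0, W=0, Z=2, Y=1) weight 1/108
  (X=0, W=0, Z=2, Y=2) weight 1/54
  (X=0, W=0, Z=2, Y=3) weight 1/108
  (X=0, W=1, Z=2, Y=0) weight 1/66
  (X=0, W=1, Z=2, Y=1) weight 1/66
  (X=0, W=1, Z=2, Y=2) weight 1/66
  (X=0, W=1, Z=2, Y=3) weight 1/99
  (X=1, W=0, Z=4, Y=0) weight 1/27
  … 7 more
Group by Z:
  weight(Z=2) = 1/9
  weight(Z=4) = 2/9
Total weight = 1/9 + 2/9 = 1/3
P(Z=2 | obs) = 1/9 / 1/3 = 1/3
P(Z=4 | obs) = 2/9 / 1/3 = 2/3
argmax = 4

argmax_v P(Z = v | obs) = 4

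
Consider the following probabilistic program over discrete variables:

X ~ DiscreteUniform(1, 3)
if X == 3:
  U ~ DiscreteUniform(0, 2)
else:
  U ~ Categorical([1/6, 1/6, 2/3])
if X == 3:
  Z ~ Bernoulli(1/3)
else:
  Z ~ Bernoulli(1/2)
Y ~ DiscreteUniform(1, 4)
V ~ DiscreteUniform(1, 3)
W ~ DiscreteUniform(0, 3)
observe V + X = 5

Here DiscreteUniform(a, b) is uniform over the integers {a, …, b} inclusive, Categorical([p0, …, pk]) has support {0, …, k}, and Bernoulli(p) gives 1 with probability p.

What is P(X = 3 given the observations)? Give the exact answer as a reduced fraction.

P(X = 3 | obs) = 1/2

Enumerate traces; 192 have nonzero weight after conditioning:
  (X=2, U=0, Z=0, Y=1, V=3, W=0) weight 1/1728
  (X=2, U=0, Z=0, Y=1, V=3, W=1) weight 1/1728
  (X=2, U=0, Z=0, Y=1, V=3, W=2) weight 1/1728
  (X=2, U=0, Z=0, Y=1, V=3, W=3) weight 1/1728
  (X=2, U=0, Z=0, Y=2, V=3, W=0) weight 1/1728
  (X=2, U=0, Z=0, Y=2, V=3, W=1) weight 1/1728
  (X=2, U=0, Z=0, Y=2, V=3, W=2) weight 1/1728
  (X=2, U=0, Z=0, Y=2, V=3, W=3) weight 1/1728
  (X=3, U=0, Z=0, Y=1, V=2, W=0) weight 1/648
  … 183 more
Group by X:
  weight(X=2) = 1/9
  weight(X=3) = 1/9
Total weight = 1/9 + 1/9 = 2/9
P(X=2 | obs) = 1/9 / 2/9 = 1/2
P(X=3 | obs) = 1/9 / 2/9 = 1/2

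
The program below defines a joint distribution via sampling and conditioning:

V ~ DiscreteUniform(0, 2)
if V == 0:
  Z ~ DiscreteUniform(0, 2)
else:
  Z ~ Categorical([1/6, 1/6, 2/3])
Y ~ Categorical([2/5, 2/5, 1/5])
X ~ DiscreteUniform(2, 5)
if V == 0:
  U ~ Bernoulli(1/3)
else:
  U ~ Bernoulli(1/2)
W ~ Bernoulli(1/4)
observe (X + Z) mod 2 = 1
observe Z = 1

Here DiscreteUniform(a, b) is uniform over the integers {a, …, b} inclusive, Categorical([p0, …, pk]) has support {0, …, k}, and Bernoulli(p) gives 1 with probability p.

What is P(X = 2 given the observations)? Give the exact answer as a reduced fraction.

Enumerate traces; 72 have nonzero weight after conditioning:
  (V=0, Z=1, Y=0, X=2, U=0, W=0) weight 1/180
  (V=0, Z=1, Y=0, X=2, U=0, W=1) weight 1/540
  (V=0, Z=1, Y=0, X=2, U=1, W=0) weight 1/360
  (V=0, Z=1, Y=0, X=2, U=1, W=1) weight 1/1080
  (V=0, Z=1, Y=0, X=4, U=0, W=0) weight 1/180
  (V=0, Z=1, Y=0, X=4, U=0, W=1) weight 1/540
  (V=0, Z=1, Y=0, X=4, U=1, W=0) weight 1/360
  (V=0, Z=1, Y=0, X=4, U=1, W=1) weight 1/1080
  … 64 more
Group by X:
  weight(X=2) = 1/18
  weight(X=4) = 1/18
Total weight = 1/18 + 1/18 = 1/9
P(X=2 | obs) = 1/18 / 1/9 = 1/2
P(X=4 | obs) = 1/18 / 1/9 = 1/2

P(X = 2 | obs) = 1/2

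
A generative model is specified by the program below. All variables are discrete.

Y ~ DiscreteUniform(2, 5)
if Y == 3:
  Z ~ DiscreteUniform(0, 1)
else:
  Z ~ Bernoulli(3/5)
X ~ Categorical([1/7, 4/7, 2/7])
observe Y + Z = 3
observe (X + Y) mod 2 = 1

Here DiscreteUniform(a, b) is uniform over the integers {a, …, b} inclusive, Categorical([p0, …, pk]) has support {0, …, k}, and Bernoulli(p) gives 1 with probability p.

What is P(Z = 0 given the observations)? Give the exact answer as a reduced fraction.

Enumerate traces; 3 have nonzero weight after conditioning:
  (Y=2, Z=1, X=1) weight 3/35
  (Y=3, Z=0, X=0) weight 1/56
  (Y=3, Z=0, X=2) weight 1/28
Group by Z:
  weight(Z=0) = 3/56
  weight(Z=1) = 3/35
Total weight = 3/56 + 3/35 = 39/280
P(Z=0 | obs) = 3/56 / 39/280 = 5/13
P(Z=1 | obs) = 3/35 / 39/280 = 8/13

P(Z = 0 | obs) = 5/13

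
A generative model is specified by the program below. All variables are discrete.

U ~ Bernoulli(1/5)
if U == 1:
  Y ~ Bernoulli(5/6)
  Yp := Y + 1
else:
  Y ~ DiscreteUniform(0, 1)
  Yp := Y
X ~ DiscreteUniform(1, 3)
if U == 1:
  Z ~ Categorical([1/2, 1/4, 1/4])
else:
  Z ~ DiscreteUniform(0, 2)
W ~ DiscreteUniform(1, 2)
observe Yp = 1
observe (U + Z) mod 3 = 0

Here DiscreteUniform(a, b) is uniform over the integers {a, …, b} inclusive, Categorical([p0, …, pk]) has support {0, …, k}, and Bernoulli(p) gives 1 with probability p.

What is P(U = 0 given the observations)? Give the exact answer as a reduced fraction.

Enumerate traces; 12 have nonzero weight after conditioning:
  (U=0, Y=1, X=1, Z=0, W=1) weight 1/45
  (U=0, Y=1, X=1, Z=0, W=2) weight 1/45
  (U=0, Y=1, X=2, Z=0, W=1) weight 1/45
  (U=0, Y=1, X=2, Z=0, W=2) weight 1/45
  (U=0, Y=1, X=3, Z=0, W=1) weight 1/45
  (U=0, Y=1, X=3, Z=0, W=2) weight 1/45
  (U=1, Y=0, X=1, Z=2, W=1) weight 1/720
  (U=1, Y=0, X=1, Z=2, W=2) weight 1/720
  … 4 more
Group by U:
  weight(U=0) = 2/15
  weight(U=1) = 1/120
Total weight = 2/15 + 1/120 = 17/120
P(U=0 | obs) = 2/15 / 17/120 = 16/17
P(U=1 | obs) = 1/120 / 17/120 = 1/17

P(U = 0 | obs) = 16/17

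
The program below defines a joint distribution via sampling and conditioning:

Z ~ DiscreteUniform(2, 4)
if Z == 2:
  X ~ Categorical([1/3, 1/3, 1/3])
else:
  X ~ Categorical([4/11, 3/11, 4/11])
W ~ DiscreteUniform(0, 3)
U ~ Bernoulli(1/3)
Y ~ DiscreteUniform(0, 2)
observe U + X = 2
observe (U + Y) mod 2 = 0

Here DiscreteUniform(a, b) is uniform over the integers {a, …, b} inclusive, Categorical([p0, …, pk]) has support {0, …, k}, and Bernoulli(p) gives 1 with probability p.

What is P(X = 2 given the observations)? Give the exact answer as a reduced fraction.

Enumerate traces; 36 have nonzero weight after conditioning:
  (Z=2, X=1, W=0, U=1, Y=1) weight 1/324
  (Z=2, X=1, W=1, U=1, Y=1) weight 1/324
  (Z=2, X=1, W=2, U=1, Y=1) weight 1/324
  (Z=2, X=1, W=3, U=1, Y=1) weight 1/324
  (Z=2, X=2, W=0, U=0, Y=0) weight 1/162
  (Z=2, X=2, W=0, U=0, Y=2) weight 1/162
  (Z=2, X=2, W=1, U=0, Y=0) weight 1/162
  (Z=2, X=2, W=1, U=0, Y=2) weight 1/162
  … 28 more
Group by X:
  weight(X=1) = 29/891
  weight(X=2) = 140/891
Total weight = 29/891 + 140/891 = 169/891
P(X=1 | obs) = 29/891 / 169/891 = 29/169
P(X=2 | obs) = 140/891 / 169/891 = 140/169

P(X = 2 | obs) = 140/169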